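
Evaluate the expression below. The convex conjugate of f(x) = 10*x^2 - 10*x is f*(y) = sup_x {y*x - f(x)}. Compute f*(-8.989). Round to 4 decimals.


f*(y) = sup_x {y*x - a*x^2 - b*x} = sup_x {(y-b)*x - a*x^2}
FOC: (y - b) - 2a*x = 0 => x* = (y - b)/(2a)
x* = (-8.989 + 10)/(2*10) = 0.0506
f*(-8.989) = (y-b)^2/(4a) = (-8.989 + 10)^2/(4*10)
= 1.0221/40 = 0.0256


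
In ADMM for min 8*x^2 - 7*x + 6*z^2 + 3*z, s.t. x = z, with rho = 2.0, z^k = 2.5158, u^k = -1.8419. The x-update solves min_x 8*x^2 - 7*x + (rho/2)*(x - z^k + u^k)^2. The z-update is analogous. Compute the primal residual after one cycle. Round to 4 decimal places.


ADMM iteration with rho = 2.0, z^k = 2.5158, u^k = -1.8419
Step 1: x-update.
Minimize 8*x^2 - 7*x + (2.0/2)*(x - 2.5158 - 1.8419)^2
FOC: (2*8 + 2.0)*x = 7 + 2.0*(2.5158 + 1.8419)
x^{k+1} = 0.8731
Step 2: z-update.
Minimize 6*z^2 + 3*z + (2.0/2)*(0.8731 - z - 1.8419)^2
FOC: (2*6 + 2.0)*z = -3 + 2.0*(0.8731 - 1.8419)
z^{k+1} = -0.3527
Step 3: u-update.
u^{k+1} = -1.8419 + 0.8731 + 0.3527 = -0.6161
Step 4: Primal residual = |0.8731 + 0.3527| = 1.2258


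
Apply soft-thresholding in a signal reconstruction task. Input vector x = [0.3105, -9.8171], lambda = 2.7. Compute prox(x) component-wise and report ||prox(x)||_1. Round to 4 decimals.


Soft-thresholding with lambda = 2.7:
prox(0.3105) = sign(0.3105)*max(|0.3105| - 2.7, 0) = 0.0
prox(-9.8171) = sign(-9.8171)*max(|-9.8171| - 2.7, 0) = -7.1171
prox(x) = [0.0, -7.1171]
||prox(x)||_1 = 0.0 + 7.1171 = 7.1171


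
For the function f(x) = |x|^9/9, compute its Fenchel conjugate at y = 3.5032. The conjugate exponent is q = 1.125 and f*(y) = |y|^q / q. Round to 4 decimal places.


The conjugate exponent q satisfies 1/p + 1/q = 1.
p = 9, so q = 9/(9 - 1) = 1.125
|y|^q = 3.5032^1.125 = 4.0975
f*(3.5032) = 4.0975 / 1.125 = 3.6423


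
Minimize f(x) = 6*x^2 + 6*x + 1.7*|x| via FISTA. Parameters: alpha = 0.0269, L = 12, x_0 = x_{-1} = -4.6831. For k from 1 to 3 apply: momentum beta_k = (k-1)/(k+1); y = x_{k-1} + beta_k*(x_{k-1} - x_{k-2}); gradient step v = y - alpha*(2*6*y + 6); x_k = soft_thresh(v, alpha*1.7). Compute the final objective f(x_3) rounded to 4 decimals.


FISTA on f(x) = 6*x^2 + 6*x + 1.7*|x|
L = 12, alpha = 0.0269
Iteration 1: beta = 0.0, y = -4.6831 + 0.0*(-4.6831 + 4.6831) = -4.6831
  grad(y) = -50.1972, v = y - alpha*grad = -3.3328
  prox(v) = soft_thresh(-3.3328, 0.0457) = -3.2871
Iteration 2: beta = 0.3333, y = -3.2871 + 0.3333*(-3.2871 + 4.6831) = -2.8217
  grad(y) = -27.8606, v = y - alpha*grad = -2.0723
  prox(v) = soft_thresh(-2.0723, 0.0457) = -2.0265
Iteration 3: beta = 0.5, y = -2.0265 + 0.5*(-2.0265 + 3.2871) = -1.3963
  grad(y) = -10.7553, v = y - alpha*grad = -1.107
  prox(v) = soft_thresh(-1.107, 0.0457) = -1.0612
f(x_3) = 6*(-1.0612)^2 + 6*(-1.0612) + 1.7*|-1.0612| = 2.1939


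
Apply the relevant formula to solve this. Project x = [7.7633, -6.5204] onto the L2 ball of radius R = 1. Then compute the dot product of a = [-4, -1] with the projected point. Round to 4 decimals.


Step 1: Compute ||x|| (intermediates to 6 decimals).
||x|| = sqrt(7.7633^2 + (-6.5204)^2) = 10.138266
Step 2: Project.
Since ||x|| > R, scale = R/||x|| = 1/10.138266 = 0.098636, proj(x) = scale * x
proj(x) = [0.765741, -0.643146]
Step 3: Dot product.
a^T * proj(x) = -4*0.765741 - 1*(-0.643146) = -2.4198


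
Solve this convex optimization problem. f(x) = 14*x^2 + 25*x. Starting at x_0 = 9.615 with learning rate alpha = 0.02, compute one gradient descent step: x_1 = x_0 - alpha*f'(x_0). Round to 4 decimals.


We compute the gradient at x_0 and apply the update.
f'(x) = 28*x + 25
f'(9.615) = 28*9.615 + 25 = 294.22
x_1 = 9.615 - 0.02*294.22 = 3.7306


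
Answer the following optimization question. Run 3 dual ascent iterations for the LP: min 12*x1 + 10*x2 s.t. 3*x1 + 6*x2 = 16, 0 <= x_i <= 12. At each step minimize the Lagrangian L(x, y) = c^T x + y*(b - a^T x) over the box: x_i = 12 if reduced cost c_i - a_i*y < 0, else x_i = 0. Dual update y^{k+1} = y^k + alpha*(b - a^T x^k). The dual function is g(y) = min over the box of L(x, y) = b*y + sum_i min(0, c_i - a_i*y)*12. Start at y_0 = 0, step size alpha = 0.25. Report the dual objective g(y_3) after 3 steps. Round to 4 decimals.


Dual ascent for LP: min 12*x1 + 10*x2, 3*x1 + 6*x2 = 16, 0 <= x_i <= 12
Step 1: y^k = 0.0, reduced costs: (12.0, 10.0)
  x^k = (0.0, 0.0), subgradient = b - a^T x = 16.0
  y^{k+1} = 0.0 + 0.25*16.0 = 4.0
Step 2: y^k = 4.0, reduced costs: (0.0, -14.0)
  x^k = (0.0, 12.0), subgradient = b - a^T x = -56.0
  y^{k+1} = 4.0 + 0.25*-56.0 = -10.0
Step 3: y^k = -10.0, reduced costs: (42.0, 70.0)
  x^k = (0.0, 0.0), subgradient = b - a^T x = 16.0
  y^{k+1} = -10.0 + 0.25*16.0 = -6.0
Dual objective at y_3 = -6.0: reduced costs (30.0, 46.0), box minimizer x = (0.0, 0.0)
g(y_3) = b*y + (c1 - a1*y)*x1 + (c2 - a2*y)*x2 = 16*(-6.0) + 30.0*0.0 + 46.0*0.0 = -96.0 + 0.0 + 0.0 = -96.0


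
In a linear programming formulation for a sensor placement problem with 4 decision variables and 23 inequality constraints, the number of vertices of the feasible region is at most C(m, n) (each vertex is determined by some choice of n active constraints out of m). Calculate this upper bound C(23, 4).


Each vertex corresponds to some choice of n active constraints out of m, so the number of vertices is at most C(m, n) = m! / (n!(m-n)!).
m = 23, n = 4
Numerator: 23 * 22 * 21 * 20
Denominator: 4! = 24
C(23, 4) = 8855


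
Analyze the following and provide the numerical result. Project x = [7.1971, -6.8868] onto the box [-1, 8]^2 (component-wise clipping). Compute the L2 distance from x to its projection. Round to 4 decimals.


Project each component onto [-1, 8].
clip(7.1971) = 7.1971, clip(-6.8868) = -1.0
Projection = [7.1971, -1.0]
Squared diffs: [0.0, 34.6544]
Distance = sqrt(34.6544) = 5.8868


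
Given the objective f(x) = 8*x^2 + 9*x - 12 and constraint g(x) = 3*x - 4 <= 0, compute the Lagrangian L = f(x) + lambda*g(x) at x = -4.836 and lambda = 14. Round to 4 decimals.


Step 1: Evaluate f(x).
f(-4.836) = 8*(-4.836)^2 + 9*(-4.836) - 12 = 131.5712
Step 2: Evaluate g(x).
g(-4.836) = 3*-4.836 - 4 = -18.508
Step 3: Compute Lagrangian.
L = 131.5712 + 14*-18.508 = -127.5408


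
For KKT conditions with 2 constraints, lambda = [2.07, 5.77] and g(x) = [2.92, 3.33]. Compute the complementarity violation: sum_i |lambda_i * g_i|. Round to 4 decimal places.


KKT complementary slackness check:
lambda_1 * g_1 = 2.07 * 2.92 = 6.0444
lambda_2 * g_2 = 5.77 * 3.33 = 19.2141
Total violation = 6.0444 + 19.2141 = 25.2585


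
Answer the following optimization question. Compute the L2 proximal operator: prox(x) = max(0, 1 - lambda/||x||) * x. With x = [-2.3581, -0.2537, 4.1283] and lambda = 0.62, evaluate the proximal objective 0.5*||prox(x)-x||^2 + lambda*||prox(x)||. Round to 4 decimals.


Step 1: Compute ||x||.
||x|| = 4.7611
Step 2: Compute scaling factor.
scale = max(0, 1 - 0.62/4.7611) = 0.8698
Step 3: prox(x) = [-2.051, -0.2207, 3.5907]
||prox(x)|| = 4.1411
Step 4: Proximal objective.
0.5*||prox-x||^2 = 0.1922
lambda*||prox|| = 2.5675
Total = 2.7597


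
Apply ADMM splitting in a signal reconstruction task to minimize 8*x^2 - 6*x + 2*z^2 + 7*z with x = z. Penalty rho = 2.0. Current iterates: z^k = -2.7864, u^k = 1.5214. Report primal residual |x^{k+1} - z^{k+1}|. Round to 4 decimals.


ADMM iteration with rho = 2.0, z^k = -2.7864, u^k = 1.5214
Step 1: x-update.
Minimize 8*x^2 - 6*x + (2.0/2)*(x + 2.7864 + 1.5214)^2
FOC: (2*8 + 2.0)*x = 6 + 2.0*(-2.7864 - 1.5214)
x^{k+1} = -0.1453
Step 2: z-update.
Minimize 2*z^2 + 7*z + (2.0/2)*(-0.1453 - z + 1.5214)^2
FOC: (2*2 + 2.0)*z = -7 + 2.0*(-0.1453 + 1.5214)
z^{k+1} = -0.708
Step 3: u-update.
u^{k+1} = 1.5214 - 0.1453 + 0.708 = 2.0841
Step 4: Primal residual = |-0.1453 + 0.708| = 0.5627


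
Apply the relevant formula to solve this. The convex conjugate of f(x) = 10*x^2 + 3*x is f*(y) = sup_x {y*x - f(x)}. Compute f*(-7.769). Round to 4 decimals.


f*(y) = sup_x {y*x - a*x^2 - b*x} = sup_x {(y-b)*x - a*x^2}
FOC: (y - b) - 2a*x = 0 => x* = (y - b)/(2a)
x* = (-7.769 - 3)/(2*10) = -0.5385
f*(-7.769) = (y-b)^2/(4a) = (-7.769 - 3)^2/(4*10)
= 115.9714/40 = 2.8993


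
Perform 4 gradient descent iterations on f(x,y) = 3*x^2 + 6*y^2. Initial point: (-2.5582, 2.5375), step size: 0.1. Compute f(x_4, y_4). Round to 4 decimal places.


Gradient descent on f(x,y) = 3*x^2 + 6*y^2.
Starting point: (-2.5582, 2.5375), alpha = 0.1
Step 1: grad_x = 2*3*-2.5582 = -15.3492, grad_y = 2*6*2.5375 = 30.45
  x_1 = -2.5582 - 0.1*-15.3492 = -1.0233
  y_1 = 2.5375 - 0.1*30.45 = -0.5075
Step 2: grad_x = 2*3*-1.0233 = -6.1397, grad_y = 2*6*-0.5075 = -6.09
  x_2 = -1.0233 - 0.1*-6.1397 = -0.4093
  y_2 = -0.5075 - 0.1*-6.09 = 0.1015
Step 3: grad_x = 2*3*-0.4093 = -2.4559, grad_y = 2*6*0.1015 = 1.218
  x_3 = -0.4093 - 0.1*-2.4559 = -0.1637
  y_3 = 0.1015 - 0.1*1.218 = -0.0203
Step 4: grad_x = 2*3*-0.1637 = -0.9823, grad_y = 2*6*-0.0203 = -0.2436
  x_4 = -0.1637 - 0.1*-0.9823 = -0.0655
  y_4 = -0.0203 - 0.1*-0.2436 = 0.0041
f(-0.0655, 0.0041) = 3*(-0.0655)^2 + 6*0.0041^2 = 0.013


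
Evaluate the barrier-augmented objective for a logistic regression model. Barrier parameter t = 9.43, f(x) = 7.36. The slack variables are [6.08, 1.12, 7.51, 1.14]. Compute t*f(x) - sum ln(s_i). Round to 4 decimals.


Step 1: Compute log-barrier.
ln values: [1.805, 0.1133, 2.0162, 0.131]
phi = -(1.805 + 0.1133 + 2.0162 + 0.131) = -4.0656
Step 2: Compute augmented objective.
t*f(x) = 9.43*7.36 = 69.4048
Total = 69.4048 - 4.0656 = 65.3392


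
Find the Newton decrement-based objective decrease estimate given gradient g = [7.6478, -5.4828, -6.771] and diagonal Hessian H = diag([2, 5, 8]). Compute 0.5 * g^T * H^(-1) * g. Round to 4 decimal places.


Step 1: H is diagonal, so H^(-1) * g = [3.8239, -1.0966, -0.8464].
Step 2: g^T H^(-1) g = sum_i g_i^2 / H_ii
  = (7.6478)^2/2 + (-5.4828)^2/5 + (-6.771)^2/8
  = 29.2444 + 6.0122 + 5.7308 = 40.9874
Step 3: Objective decrease = 0.5 * g^T H^(-1) g = 20.4937


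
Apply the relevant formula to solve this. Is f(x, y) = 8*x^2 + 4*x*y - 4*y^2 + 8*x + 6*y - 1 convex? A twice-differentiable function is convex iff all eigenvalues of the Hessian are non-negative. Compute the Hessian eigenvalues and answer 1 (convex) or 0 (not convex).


The Hessian of f(x,y) = 8*x^2 + 4*x*y - 4*y^2 + 8*x + 6*y - 1 is:
H = [[16, 4], [4, -8]]
Trace = 16 - 8 = 8
Determinant = 16*-8 - (4)^2 = -144
Discriminant = (8)^2 - 4*-144 = 640.0
Eigenvalues: lambda_1 = -8.6491, lambda_2 = 16.6491
The function is not convex.

0


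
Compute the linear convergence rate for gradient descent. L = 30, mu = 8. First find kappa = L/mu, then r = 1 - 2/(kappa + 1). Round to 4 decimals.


Step 1: Compute the condition number.
kappa = L/mu = 30/8 = 3.75
Step 2: Compute the convergence rate.
r = 1 - 2/(kappa + 1) = 1 - 2*mu/(L + mu) = (L - mu)/(L + mu) = 22/38 = 0.5789


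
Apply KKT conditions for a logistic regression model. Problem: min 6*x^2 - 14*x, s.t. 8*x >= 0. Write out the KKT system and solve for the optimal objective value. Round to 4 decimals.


Step 1: Try lambda = 0 (constraint inactive).
Stationarity: 2*6*x - 14 = 0
x* = 14/(2*6) = 7/6 = 1.1667 (rounded; the exact value 7/6 is used below)
Check constraint: 8*1.1667 = 9.3336 >= 0 -- satisfied.
Step 2: Compute optimal value.
f(x*) = 6*(7/6)^2 - 14*(7/6) = -8.1667


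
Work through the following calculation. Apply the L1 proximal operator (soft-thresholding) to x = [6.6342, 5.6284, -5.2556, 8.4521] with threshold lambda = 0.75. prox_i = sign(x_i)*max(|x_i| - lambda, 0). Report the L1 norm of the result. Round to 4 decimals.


Soft-thresholding with lambda = 0.75:
prox(6.6342) = sign(6.6342)*max(|6.6342| - 0.75, 0) = 5.8842
prox(5.6284) = sign(5.6284)*max(|5.6284| - 0.75, 0) = 4.8784
prox(-5.2556) = sign(-5.2556)*max(|-5.2556| - 0.75, 0) = -4.5056
prox(8.4521) = sign(8.4521)*max(|8.4521| - 0.75, 0) = 7.7021
prox(x) = [5.8842, 4.8784, -4.5056, 7.7021]
||prox(x)||_1 = 5.8842 + 4.8784 + 4.5056 + 7.7021 = 22.9703


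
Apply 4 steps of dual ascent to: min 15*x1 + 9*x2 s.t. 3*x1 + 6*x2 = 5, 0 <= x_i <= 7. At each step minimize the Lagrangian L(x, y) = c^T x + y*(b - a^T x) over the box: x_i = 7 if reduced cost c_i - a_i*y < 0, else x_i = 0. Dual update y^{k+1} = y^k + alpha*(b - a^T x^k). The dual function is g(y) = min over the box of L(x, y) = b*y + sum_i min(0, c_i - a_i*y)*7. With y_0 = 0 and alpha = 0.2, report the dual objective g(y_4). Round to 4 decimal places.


Dual ascent for LP: min 15*x1 + 9*x2, 3*x1 + 6*x2 = 5, 0 <= x_i <= 7
Step 1: y^k = 0.0, reduced costs: (15.0, 9.0)
  x^k = (0.0, 0.0), subgradient = b - a^T x = 5.0
  y^{k+1} = 0.0 + 0.2*5.0 = 1.0
Step 2: y^k = 1.0, reduced costs: (12.0, 3.0)
  x^k = (0.0, 0.0), subgradient = b - a^T x = 5.0
  y^{k+1} = 1.0 + 0.2*5.0 = 2.0
Step 3: y^k = 2.0, reduced costs: (9.0, -3.0)
  x^k = (0.0, 7.0), subgradient = b - a^T x = -37.0
  y^{k+1} = 2.0 + 0.2*-37.0 = -5.4
Step 4: y^k = -5.4, reduced costs: (31.2, 41.4)
  x^k = (0.0, 0.0), subgradient = b - a^T x = 5.0
  y^{k+1} = -5.4 + 0.2*5.0 = -4.4
Dual objective at y_4 = -4.4: reduced costs (28.2, 35.4), box minimizer x = (0.0, 0.0)
g(y_4) = b*y + (c1 - a1*y)*x1 + (c2 - a2*y)*x2 = 5*(-4.4) + 28.2*0.0 + 35.4*0.0 = -22.0 + 0.0 + 0.0 = -22.0


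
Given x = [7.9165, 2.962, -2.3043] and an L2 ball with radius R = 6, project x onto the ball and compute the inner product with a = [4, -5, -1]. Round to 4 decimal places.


Step 1: Compute ||x|| (intermediates to 6 decimals).
||x|| = sqrt(7.9165^2 + 2.962^2 + (-2.3043)^2) = 8.760948
Step 2: Project.
Since ||x|| > R, scale = R/||x|| = 6/8.760948 = 0.684857, proj(x) = scale * x
proj(x) = [5.42167, 2.028546, -1.578116]
Step 3: Dot product.
a^T * proj(x) = 4*5.42167 - 5*2.028546 - 1*(-1.578116) = 13.1221


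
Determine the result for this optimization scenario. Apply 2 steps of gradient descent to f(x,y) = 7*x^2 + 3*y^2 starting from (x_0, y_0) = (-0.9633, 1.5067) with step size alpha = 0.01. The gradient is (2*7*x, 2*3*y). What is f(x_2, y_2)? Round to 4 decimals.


Gradient descent on f(x,y) = 7*x^2 + 3*y^2.
Starting point: (-0.9633, 1.5067), alpha = 0.01
Step 1: grad_x = 2*7*-0.9633 = -13.4862, grad_y = 2*3*1.5067 = 9.0402
  x_1 = -0.9633 - 0.01*-13.4862 = -0.8284
  y_1 = 1.5067 - 0.01*9.0402 = 1.4163
Step 2: grad_x = 2*7*-0.8284 = -11.5981, grad_y = 2*3*1.4163 = 8.4978
  x_2 = -0.8284 - 0.01*-11.5981 = -0.7125
  y_2 = 1.4163 - 0.01*8.4978 = 1.3313
f(-0.7125, 1.3313) = 7*(-0.7125)^2 + 3*1.3313^2 = 8.8704


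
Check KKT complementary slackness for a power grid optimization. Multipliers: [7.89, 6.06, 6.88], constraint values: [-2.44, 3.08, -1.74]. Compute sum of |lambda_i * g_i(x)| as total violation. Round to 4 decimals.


KKT complementary slackness check:
lambda_1 * g_1 = 7.89 * -2.44 = -19.2516
lambda_2 * g_2 = 6.06 * 3.08 = 18.6648
lambda_3 * g_3 = 6.88 * -1.74 = -11.9712
Total violation = 19.2516 + 18.6648 + 11.9712 = 49.8876


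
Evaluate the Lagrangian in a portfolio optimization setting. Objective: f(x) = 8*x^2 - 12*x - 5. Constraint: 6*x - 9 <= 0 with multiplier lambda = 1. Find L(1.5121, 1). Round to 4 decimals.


Step 1: Evaluate f(x).
f(1.5121) = 8*1.5121^2 - 12*1.5121 - 5 = -4.8536
Step 2: Evaluate g(x).
g(1.5121) = 6*1.5121 - 9 = 0.0726
Step 3: Compute Lagrangian.
L = -4.8536 + 1*0.0726 = -4.781


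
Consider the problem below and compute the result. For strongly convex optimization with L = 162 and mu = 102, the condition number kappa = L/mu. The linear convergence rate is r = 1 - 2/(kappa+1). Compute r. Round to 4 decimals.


Step 1: Compute the condition number.
kappa = L/mu = 162/102 = 1.5882
Step 2: Compute the convergence rate.
r = 1 - 2/(kappa + 1) = 1 - 2*mu/(L + mu) = (L - mu)/(L + mu) = 60/264 = 0.2273


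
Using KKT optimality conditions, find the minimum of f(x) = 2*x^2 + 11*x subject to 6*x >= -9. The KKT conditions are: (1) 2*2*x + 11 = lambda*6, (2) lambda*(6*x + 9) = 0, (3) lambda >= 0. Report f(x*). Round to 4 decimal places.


Step 1: Try lambda = 0 (constraint inactive).
x_unc = -11/(2*2) = -2.75
Check: 6*-2.75 = -16.5 < -9 -- violated!
Step 2: Constraint must be active: 6*x = -9
x* = -9/6 = -1.5
lambda = (2*2*(-1.5) + 11)/6 = 0.8333
Step 3: Compute optimal value.
f(x*) = 2*(-1.5)^2 + 11*(-1.5) = -12.0


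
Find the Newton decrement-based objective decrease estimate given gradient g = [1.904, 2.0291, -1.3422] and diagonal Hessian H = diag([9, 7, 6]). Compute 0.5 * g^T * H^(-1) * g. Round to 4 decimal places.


Step 1: H is diagonal, so H^(-1) * g = [0.2116, 0.2899, -0.2237].
Step 2: g^T H^(-1) g = sum_i g_i^2 / H_ii
  = (1.904)^2/9 + (2.0291)^2/7 + (-1.3422)^2/6
  = 0.4028 + 0.5882 + 0.3003 = 1.2912
Step 3: Objective decrease = 0.5 * g^T H^(-1) g = 0.6456


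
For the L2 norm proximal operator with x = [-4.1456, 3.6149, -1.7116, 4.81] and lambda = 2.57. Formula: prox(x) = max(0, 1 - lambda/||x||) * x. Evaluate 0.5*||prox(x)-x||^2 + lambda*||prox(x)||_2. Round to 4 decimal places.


Step 1: Compute ||x||.
||x|| = 7.5046
Step 2: Compute scaling factor.
scale = max(0, 1 - 2.57/7.5046) = 0.6575
Step 3: prox(x) = [-2.7259, 2.377, -1.1255, 3.1628]
||prox(x)|| = 4.9346
Step 4: Proximal objective.
0.5*||prox-x||^2 = 3.3025
lambda*||prox|| = 12.6819
Total = 15.9844


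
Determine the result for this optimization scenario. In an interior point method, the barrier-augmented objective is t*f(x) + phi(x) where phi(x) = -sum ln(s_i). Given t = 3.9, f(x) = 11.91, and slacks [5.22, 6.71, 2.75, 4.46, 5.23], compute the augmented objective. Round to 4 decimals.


Step 1: Compute log-barrier.
ln values: [1.6525, 1.9036, 1.0116, 1.4951, 1.6544]
phi = -(1.6525 + 1.9036 + 1.0116 + 1.4951 + 1.6544) = -7.7173
Step 2: Compute augmented objective.
t*f(x) = 3.9*11.91 = 46.449
Total = 46.449 - 7.7173 = 38.7317


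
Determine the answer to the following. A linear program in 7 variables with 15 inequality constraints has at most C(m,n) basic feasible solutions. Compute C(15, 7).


Each vertex corresponds to some choice of n active constraints out of m, so the number of vertices is at most C(m, n) = m! / (n!(m-n)!).
m = 15, n = 7
Numerator: 15 * 14 * 13 * 12 * 11 * 10 * 9
Denominator: 7! = 5040
C(15, 7) = 6435


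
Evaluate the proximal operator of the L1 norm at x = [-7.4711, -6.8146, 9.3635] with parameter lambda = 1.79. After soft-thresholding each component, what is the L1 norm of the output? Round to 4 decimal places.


Soft-thresholding with lambda = 1.79:
prox(-7.4711) = sign(-7.4711)*max(|-7.4711| - 1.79, 0) = -5.6811
prox(-6.8146) = sign(-6.8146)*max(|-6.8146| - 1.79, 0) = -5.0246
prox(9.3635) = sign(9.3635)*max(|9.3635| - 1.79, 0) = 7.5735
prox(x) = [-5.6811, -5.0246, 7.5735]
||prox(x)||_1 = 5.6811 + 5.0246 + 7.5735 = 18.2792


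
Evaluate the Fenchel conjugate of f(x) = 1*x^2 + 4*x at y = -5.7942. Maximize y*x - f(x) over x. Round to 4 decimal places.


f*(y) = sup_x {y*x - a*x^2 - b*x} = sup_x {(y-b)*x - a*x^2}
FOC: (y - b) - 2a*x = 0 => x* = (y - b)/(2a)
x* = (-5.7942 - 4)/(2*1) = -4.8971
f*(-5.7942) = (y-b)^2/(4a) = (-5.7942 - 4)^2/(4*1)
= 95.9264/4 = 23.9816


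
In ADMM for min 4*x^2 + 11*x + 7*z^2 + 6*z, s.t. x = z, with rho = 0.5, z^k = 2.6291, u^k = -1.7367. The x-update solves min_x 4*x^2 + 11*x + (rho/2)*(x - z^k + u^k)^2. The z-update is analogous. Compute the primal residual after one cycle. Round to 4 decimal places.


ADMM iteration with rho = 0.5, z^k = 2.6291, u^k = -1.7367
Step 1: x-update.
Minimize 4*x^2 + 11*x + (0.5/2)*(x - 2.6291 - 1.7367)^2
FOC: (2*4 + 0.5)*x = -11 + 0.5*(2.6291 + 1.7367)
x^{k+1} = -1.0373
Step 2: z-update.
Minimize 7*z^2 + 6*z + (0.5/2)*(-1.0373 - z - 1.7367)^2
FOC: (2*7 + 0.5)*z = -6 + 0.5*(-1.0373 - 1.7367)
z^{k+1} = -0.5094
Step 3: u-update.
u^{k+1} = -1.7367 - 1.0373 + 0.5094 = -2.2646
Step 4: Primal residual = |-1.0373 + 0.5094| = 0.5279


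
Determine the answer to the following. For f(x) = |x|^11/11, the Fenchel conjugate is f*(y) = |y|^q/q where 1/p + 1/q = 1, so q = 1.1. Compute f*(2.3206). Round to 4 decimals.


The conjugate exponent q satisfies 1/p + 1/q = 1.
p = 11, so q = 11/(11 - 1) = 1.1
|y|^q = 2.3206^1.1 = 2.5244
f*(2.3206) = 2.5244 / 1.1 = 2.2949


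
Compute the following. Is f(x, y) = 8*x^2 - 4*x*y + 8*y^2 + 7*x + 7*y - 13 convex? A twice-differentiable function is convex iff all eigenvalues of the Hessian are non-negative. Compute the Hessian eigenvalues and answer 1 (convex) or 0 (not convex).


The Hessian of f(x,y) = 8*x^2 - 4*x*y + 8*y^2 + 7*x + 7*y - 13 is:
H = [[16, -4], [-4, 16]]
Trace = 16 + 16 = 32
Determinant = 16*16 - (-4)^2 = 240
Discriminant = (32)^2 - 4*240 = 64.0
Eigenvalues: lambda_1 = 12.0, lambda_2 = 20.0
The function is convex.

1


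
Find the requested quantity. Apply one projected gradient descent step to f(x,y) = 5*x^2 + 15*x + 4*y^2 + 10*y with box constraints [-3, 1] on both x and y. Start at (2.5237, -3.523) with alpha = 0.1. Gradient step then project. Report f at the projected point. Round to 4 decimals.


Step 1: Compute gradient at (2.5237, -3.523).
grad_x = 2*5*2.5237 + 15 = 40.237
grad_y = 2*4*-3.523 + 10 = -18.184
Step 2: Gradient step.
x_raw = 2.5237 - 0.1*40.237 = -1.5
y_raw = -3.523 - 0.1*-18.184 = -1.7046
Step 3: Project onto [-3, 1].
x_proj = clip(-1.5) = -1.5
y_proj = clip(-1.7046) = -1.7046
Step 4: Evaluate f.
f(-1.5, -1.7046) = -16.6734


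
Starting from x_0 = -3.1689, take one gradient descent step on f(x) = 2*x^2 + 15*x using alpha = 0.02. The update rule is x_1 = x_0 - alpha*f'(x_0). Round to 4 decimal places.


We compute the gradient at x_0 and apply the update.
f'(x) = 4*x + 15
f'(-3.1689) = 4*-3.1689 + 15 = 2.3244
x_1 = -3.1689 - 0.02*2.3244 = -3.2154


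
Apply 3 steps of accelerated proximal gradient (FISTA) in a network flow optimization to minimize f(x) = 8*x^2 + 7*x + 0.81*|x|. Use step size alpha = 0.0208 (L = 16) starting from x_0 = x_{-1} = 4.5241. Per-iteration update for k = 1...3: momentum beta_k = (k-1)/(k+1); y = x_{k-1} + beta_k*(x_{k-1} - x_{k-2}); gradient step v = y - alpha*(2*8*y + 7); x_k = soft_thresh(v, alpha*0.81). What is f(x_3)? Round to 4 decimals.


FISTA on f(x) = 8*x^2 + 7*x + 0.81*|x|
L = 16, alpha = 0.0208
Iteration 1: beta = 0.0, y = 4.5241 + 0.0*(4.5241 - 4.5241) = 4.5241
  grad(y) = 79.3856, v = y - alpha*grad = 2.8729
  prox(v) = soft_thresh(2.8729, 0.0168) = 2.856
Iteration 2: beta = 0.3333, y = 2.856 + 0.3333*(2.856 - 4.5241) = 2.3
  grad(y) = 43.8001, v = y - alpha*grad = 1.389
  prox(v) = soft_thresh(1.389, 0.0168) = 1.3721
Iteration 3: beta = 0.5, y = 1.3721 + 0.5*(1.3721 - 2.856) = 0.6302
  grad(y) = 17.0826, v = y - alpha*grad = 0.2748
  prox(v) = soft_thresh(0.2748, 0.0168) = 0.258
f(x_3) = 8*0.258^2 + 7*0.258 + 0.81*|0.258| = 2.5474


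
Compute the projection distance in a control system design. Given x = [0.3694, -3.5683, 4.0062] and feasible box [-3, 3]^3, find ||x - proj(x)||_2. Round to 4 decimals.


Project each component onto [-3, 3].
clip(0.3694) = 0.3694, clip(-3.5683) = -3.0, clip(4.0062) = 3.0
Projection = [0.3694, -3.0, 3.0]
Squared diffs: [0.0, 0.323, 1.0124]
Distance = sqrt(1.3354) = 1.1556


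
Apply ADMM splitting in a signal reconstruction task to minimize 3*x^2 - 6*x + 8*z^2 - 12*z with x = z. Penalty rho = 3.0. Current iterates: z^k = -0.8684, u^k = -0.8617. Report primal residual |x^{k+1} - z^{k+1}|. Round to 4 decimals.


ADMM iteration with rho = 3.0, z^k = -0.8684, u^k = -0.8617
Step 1: x-update.
Minimize 3*x^2 - 6*x + (3.0/2)*(x + 0.8684 - 0.8617)^2
FOC: (2*3 + 3.0)*x = 6 + 3.0*(-0.8684 + 0.8617)
x^{k+1} = 0.6644
Step 2: z-update.
Minimize 8*z^2 - 12*z + (3.0/2)*(0.6644 - z - 0.8617)^2
FOC: (2*8 + 3.0)*z = 12 + 3.0*(0.6644 - 0.8617)
z^{k+1} = 0.6004
Step 3: u-update.
u^{k+1} = -0.8617 + 0.6644 - 0.6004 = -0.7977
Step 4: Primal residual = |0.6644 - 0.6004| = 0.064


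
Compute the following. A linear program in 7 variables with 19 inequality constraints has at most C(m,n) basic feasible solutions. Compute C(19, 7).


Each vertex corresponds to some choice of n active constraints out of m, so the number of vertices is at most C(m, n) = m! / (n!(m-n)!).
m = 19, n = 7
Numerator: 19 * 18 * 17 * 16 * 15 * 14 * 13
Denominator: 7! = 5040
C(19, 7) = 50388


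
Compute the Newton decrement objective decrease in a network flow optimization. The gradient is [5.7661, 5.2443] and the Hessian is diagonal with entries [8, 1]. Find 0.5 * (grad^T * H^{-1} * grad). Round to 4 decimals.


Step 1: H is diagonal, so H^(-1) * g = [0.7208, 5.2443].
Step 2: g^T H^(-1) g = sum_i g_i^2 / H_ii
  = (5.7661)^2/8 + (5.2443)^2/1
  = 4.156 + 27.5027 = 31.6587
Step 3: Objective decrease = 0.5 * g^T H^(-1) g = 15.8293


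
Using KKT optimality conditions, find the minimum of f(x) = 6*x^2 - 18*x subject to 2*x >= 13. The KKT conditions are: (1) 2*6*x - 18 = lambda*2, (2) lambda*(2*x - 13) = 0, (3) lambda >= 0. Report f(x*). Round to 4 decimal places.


Step 1: Try lambda = 0 (constraint inactive).
x_unc = 18/(2*6) = 1.5
Check: 2*1.5 = 3.0 < 13 -- violated!
Step 2: Constraint must be active: 2*x = 13
x* = 13/2 = 6.5
lambda = (2*6*6.5 - 18)/2 = 30.0
Step 3: Compute optimal value.
f(x*) = 6*6.5^2 - 18*6.5 = 136.5


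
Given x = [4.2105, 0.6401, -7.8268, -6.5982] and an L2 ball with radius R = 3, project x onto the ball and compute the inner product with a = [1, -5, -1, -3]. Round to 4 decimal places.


Step 1: Compute ||x|| (intermediates to 6 decimals).
||x|| = sqrt(4.2105^2 + 0.6401^2 + (-7.8268)^2 + (-6.5982)^2) = 11.087519
Step 2: Project.
Since ||x|| > R, scale = R/||x|| = 3/11.087519 = 0.270575, proj(x) = scale * x
proj(x) = [1.139256, 0.173195, -2.117736, -1.785308]
Step 3: Dot product.
a^T * proj(x) = 1*1.139256 - 5*0.173195 - 1*(-2.117736) - 3*(-1.785308) = 7.7469


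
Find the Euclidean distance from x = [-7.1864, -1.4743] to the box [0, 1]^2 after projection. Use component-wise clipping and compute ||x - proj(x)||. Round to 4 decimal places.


Project each component onto [0, 1].
clip(-7.1864) = 0.0, clip(-1.4743) = 0.0
Projection = [0.0, 0.0]
Squared diffs: [51.6443, 2.1736]
Distance = sqrt(53.8179) = 7.3361


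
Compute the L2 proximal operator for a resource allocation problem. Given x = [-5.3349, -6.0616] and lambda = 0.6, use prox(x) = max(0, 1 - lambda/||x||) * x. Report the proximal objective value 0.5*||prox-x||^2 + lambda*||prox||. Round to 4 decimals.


Step 1: Compute ||x||.
||x|| = 8.0749
Step 2: Compute scaling factor.
scale = max(0, 1 - 0.6/8.0749) = 0.9257
Step 3: prox(x) = [-4.9385, -5.6112]
||prox(x)|| = 7.4749
Step 4: Proximal objective.
0.5*||prox-x||^2 = 0.18
lambda*||prox|| = 4.4849
Total = 4.6649


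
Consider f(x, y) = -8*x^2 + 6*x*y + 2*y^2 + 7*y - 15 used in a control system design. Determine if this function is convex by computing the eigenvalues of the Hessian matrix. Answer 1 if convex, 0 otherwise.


The Hessian of f(x,y) = -8*x^2 + 6*x*y + 2*y^2 + 7*y - 15 is:
H = [[-16, 6], [6, 4]]
Trace = -16 + 4 = -12
Determinant = -16*4 - (6)^2 = -100
Discriminant = (-12)^2 - 4*-100 = 544.0
Eigenvalues: lambda_1 = -17.6619, lambda_2 = 5.6619
The function is not convex.

0


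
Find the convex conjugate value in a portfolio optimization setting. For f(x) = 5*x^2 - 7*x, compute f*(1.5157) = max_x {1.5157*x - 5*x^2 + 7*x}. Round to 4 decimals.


f*(y) = sup_x {y*x - a*x^2 - b*x} = sup_x {(y-b)*x - a*x^2}
FOC: (y - b) - 2a*x = 0 => x* = (y - b)/(2a)
x* = (1.5157 + 7)/(2*5) = 0.8516
f*(1.5157) = (y-b)^2/(4a) = (1.5157 + 7)^2/(4*5)
= 72.5171/20 = 3.6259


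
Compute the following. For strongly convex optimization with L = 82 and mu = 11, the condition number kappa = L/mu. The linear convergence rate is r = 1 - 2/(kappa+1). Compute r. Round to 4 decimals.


Step 1: Compute the condition number.
kappa = L/mu = 82/11 = 7.4545
Step 2: Compute the convergence rate.
r = 1 - 2/(kappa + 1) = 1 - 2*mu/(L + mu) = (L - mu)/(L + mu) = 71/93 = 0.7634


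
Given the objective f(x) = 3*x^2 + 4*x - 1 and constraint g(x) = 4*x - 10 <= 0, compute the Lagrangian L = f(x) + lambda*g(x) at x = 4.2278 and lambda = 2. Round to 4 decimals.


Step 1: Evaluate f(x).
f(4.2278) = 3*4.2278^2 + 4*4.2278 - 1 = 69.5341
Step 2: Evaluate g(x).
g(4.2278) = 4*4.2278 - 10 = 6.9112
Step 3: Compute Lagrangian.
L = 69.5341 + 2*6.9112 = 83.3565


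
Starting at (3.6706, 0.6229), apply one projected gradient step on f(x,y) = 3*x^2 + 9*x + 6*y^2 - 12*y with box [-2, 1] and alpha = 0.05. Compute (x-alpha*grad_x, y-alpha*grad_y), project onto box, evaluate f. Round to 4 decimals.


Step 1: Compute gradient at (3.6706, 0.6229).
grad_x = 2*3*3.6706 + 9 = 31.0236
grad_y = 2*6*0.6229 - 12 = -4.5252
Step 2: Gradient step.
x_raw = 3.6706 - 0.05*31.0236 = 2.1194
y_raw = 0.6229 - 0.05*-4.5252 = 0.8492
Step 3: Project onto [-2, 1].
x_proj = clip(2.1194) = 1.0
y_proj = clip(0.8492) = 0.8492
Step 4: Evaluate f.
f(1.0, 0.8492) = 6.1365


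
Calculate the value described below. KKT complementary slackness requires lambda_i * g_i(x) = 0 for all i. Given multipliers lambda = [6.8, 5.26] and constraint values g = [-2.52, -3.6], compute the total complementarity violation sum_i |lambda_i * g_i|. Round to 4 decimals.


KKT complementary slackness check:
lambda_1 * g_1 = 6.8 * -2.52 = -17.136
lambda_2 * g_2 = 5.26 * -3.6 = -18.936
Total violation = 17.136 + 18.936 = 36.072


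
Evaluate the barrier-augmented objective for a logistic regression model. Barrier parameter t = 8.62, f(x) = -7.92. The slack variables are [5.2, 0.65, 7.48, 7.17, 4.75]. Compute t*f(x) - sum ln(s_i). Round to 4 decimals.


Step 1: Compute log-barrier.
ln values: [1.6487, -0.4308, 2.0122, 1.9699, 1.5581]
phi = -(1.6487 - 0.4308 + 2.0122 + 1.9699 + 1.5581) = -6.7582
Step 2: Compute augmented objective.
t*f(x) = 8.62*-7.92 = -68.2704
Total = -68.2704 - 6.7582 = -75.0286


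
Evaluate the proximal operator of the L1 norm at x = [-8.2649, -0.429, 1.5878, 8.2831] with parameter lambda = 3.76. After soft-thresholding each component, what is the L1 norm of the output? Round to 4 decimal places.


Soft-thresholding with lambda = 3.76:
prox(-8.2649) = sign(-8.2649)*max(|-8.2649| - 3.76, 0) = -4.5049
prox(-0.429) = sign(-0.429)*max(|-0.429| - 3.76, 0) = 0.0
prox(1.5878) = sign(1.5878)*max(|1.5878| - 3.76, 0) = 0.0
prox(8.2831) = sign(8.2831)*max(|8.2831| - 3.76, 0) = 4.5231
prox(x) = [-4.5049, 0.0, 0.0, 4.5231]
||prox(x)||_1 = 4.5049 + 0.0 + 0.0 + 4.5231 = 9.028


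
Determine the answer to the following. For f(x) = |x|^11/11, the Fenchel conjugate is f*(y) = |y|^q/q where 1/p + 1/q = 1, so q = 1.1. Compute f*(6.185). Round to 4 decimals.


The conjugate exponent q satisfies 1/p + 1/q = 1.
p = 11, so q = 11/(11 - 1) = 1.1
|y|^q = 6.185^1.1 = 7.4212
f*(6.185) = 7.4212 / 1.1 = 6.7465


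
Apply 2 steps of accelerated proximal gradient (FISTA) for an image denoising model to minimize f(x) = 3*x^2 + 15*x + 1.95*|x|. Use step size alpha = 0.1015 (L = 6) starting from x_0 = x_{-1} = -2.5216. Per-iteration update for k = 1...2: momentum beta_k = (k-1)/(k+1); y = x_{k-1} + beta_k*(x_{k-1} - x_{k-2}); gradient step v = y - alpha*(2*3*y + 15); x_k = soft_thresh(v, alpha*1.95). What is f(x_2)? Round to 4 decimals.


FISTA on f(x) = 3*x^2 + 15*x + 1.95*|x|
L = 6, alpha = 0.1015
Iteration 1: beta = 0.0, y = -2.5216 + 0.0*(-2.5216 + 2.5216) = -2.5216
  grad(y) = -0.1296, v = y - alpha*grad = -2.5084
  prox(v) = soft_thresh(-2.5084, 0.1979) = -2.3105
Iteration 2: beta = 0.3333, y = -2.3105 + 0.3333*(-2.3105 + 2.5216) = -2.2402
  grad(y) = 1.559, v = y - alpha*grad = -2.3984
  prox(v) = soft_thresh(-2.3984, 0.1979) = -2.2005
f(x_2) = 3*(-2.2005)^2 + 15*(-2.2005) + 1.95*|-2.2005| = -14.1899


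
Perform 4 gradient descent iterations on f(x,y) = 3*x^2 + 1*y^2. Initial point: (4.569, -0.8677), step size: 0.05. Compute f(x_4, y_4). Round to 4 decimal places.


Gradient descent on f(x,y) = 3*x^2 + 1*y^2.
Starting point: (4.569, -0.8677), alpha = 0.05
Step 1: grad_x = 2*3*4.569 = 27.414, grad_y = 2*1*-0.8677 = -1.7354
  x_1 = 4.569 - 0.05*27.414 = 3.1983
  y_1 = -0.8677 - 0.05*-1.7354 = -0.7809
Step 2: grad_x = 2*3*3.1983 = 19.1898, grad_y = 2*1*-0.7809 = -1.5619
  x_2 = 3.1983 - 0.05*19.1898 = 2.2388
  y_2 = -0.7809 - 0.05*-1.5619 = -0.7028
Step 3: grad_x = 2*3*2.2388 = 13.4329, grad_y = 2*1*-0.7028 = -1.4057
  x_3 = 2.2388 - 0.05*13.4329 = 1.5672
  y_3 = -0.7028 - 0.05*-1.4057 = -0.6326
Step 4: grad_x = 2*3*1.5672 = 9.403, grad_y = 2*1*-0.6326 = -1.2651
  x_4 = 1.5672 - 0.05*9.403 = 1.097
  y_4 = -0.6326 - 0.05*-1.2651 = -0.5693
f(1.097, -0.5693) = 3*1.097^2 + 1*(-0.5693)^2 = 3.9344


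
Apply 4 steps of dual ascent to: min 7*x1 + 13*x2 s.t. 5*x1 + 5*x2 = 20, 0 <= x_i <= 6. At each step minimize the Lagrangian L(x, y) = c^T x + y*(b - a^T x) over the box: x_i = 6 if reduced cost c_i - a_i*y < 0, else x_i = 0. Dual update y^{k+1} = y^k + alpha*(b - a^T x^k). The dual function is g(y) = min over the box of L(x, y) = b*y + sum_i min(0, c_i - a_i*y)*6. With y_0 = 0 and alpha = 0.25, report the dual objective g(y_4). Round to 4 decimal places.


Dual ascent for LP: min 7*x1 + 13*x2, 5*x1 + 5*x2 = 20, 0 <= x_i <= 6
Step 1: y^k = 0.0, reduced costs: (7.0, 13.0)
  x^k = (0.0, 0.0), subgradient = b - a^T x = 20.0
  y^{k+1} = 0.0 + 0.25*20.0 = 5.0
Step 2: y^k = 5.0, reduced costs: (-18.0, -12.0)
  x^k = (6.0, 6.0), subgradient = b - a^T x = -40.0
  y^{k+1} = 5.0 + 0.25*-40.0 = -5.0
Step 3: y^k = -5.0, reduced costs: (32.0, 38.0)
  x^k = (0.0, 0.0), subgradient = b - a^T x = 20.0
  y^{k+1} = -5.0 + 0.25*20.0 = 0.0
Step 4: y^k = 0.0, reduced costs: (7.0, 13.0)
  x^k = (0.0, 0.0), subgradient = b - a^T x = 20.0
  y^{k+1} = 0.0 + 0.25*20.0 = 5.0
Dual objective at y_4 = 5.0: reduced costs (-18.0, -12.0), box minimizer x = (6.0, 6.0)
g(y_4) = b*y + (c1 - a1*y)*x1 + (c2 - a2*y)*x2 = 20*5.0 + (-18.0)*6.0 + (-12.0)*6.0 = 100.0 - 108.0 - 72.0 = -80.0


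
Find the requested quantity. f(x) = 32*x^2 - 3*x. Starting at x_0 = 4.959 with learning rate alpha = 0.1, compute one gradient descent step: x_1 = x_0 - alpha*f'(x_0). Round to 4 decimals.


We compute the gradient at x_0 and apply the update.
f'(x) = 64*x - 3
f'(4.959) = 64*4.959 - 3 = 314.376
x_1 = 4.959 - 0.1*314.376 = -26.4786


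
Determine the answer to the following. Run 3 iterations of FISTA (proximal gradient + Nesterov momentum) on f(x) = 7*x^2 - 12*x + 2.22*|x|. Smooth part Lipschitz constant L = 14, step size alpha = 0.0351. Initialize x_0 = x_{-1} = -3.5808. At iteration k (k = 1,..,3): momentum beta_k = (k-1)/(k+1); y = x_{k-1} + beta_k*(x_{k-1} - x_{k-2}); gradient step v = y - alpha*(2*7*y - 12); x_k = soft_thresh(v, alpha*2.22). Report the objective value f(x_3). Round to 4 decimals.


FISTA on f(x) = 7*x^2 - 12*x + 2.22*|x|
L = 14, alpha = 0.0351
Iteration 1: beta = 0.0, y = -3.5808 + 0.0*(-3.5808 + 3.5808) = -3.5808
  grad(y) = -62.1312, v = y - alpha*grad = -1.4
  prox(v) = soft_thresh(-1.4, 0.0779) = -1.3221
Iteration 2: beta = 0.3333, y = -1.3221 + 0.3333*(-1.3221 + 3.5808) = -0.5692
  grad(y) = -19.9683, v = y - alpha*grad = 0.1317
  prox(v) = soft_thresh(0.1317, 0.0779) = 0.0538
Iteration 3: beta = 0.5, y = 0.0538 + 0.5*(0.0538 + 1.3221) = 0.7417
  grad(y) = -1.6157, v = y - alpha*grad = 0.7984
  prox(v) = soft_thresh(0.7984, 0.0779) = 0.7205
f(x_3) = 7*0.7205^2 - 12*0.7205 + 2.22*|0.7205| = -3.4126


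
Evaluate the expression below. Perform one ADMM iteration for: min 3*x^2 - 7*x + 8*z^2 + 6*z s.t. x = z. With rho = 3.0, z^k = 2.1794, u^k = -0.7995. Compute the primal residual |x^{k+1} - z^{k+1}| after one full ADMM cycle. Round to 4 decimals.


ADMM iteration with rho = 3.0, z^k = 2.1794, u^k = -0.7995
Step 1: x-update.
Minimize 3*x^2 - 7*x + (3.0/2)*(x - 2.1794 - 0.7995)^2
FOC: (2*3 + 3.0)*x = 7 + 3.0*(2.1794 + 0.7995)
x^{k+1} = 1.7707
Step 2: z-update.
Minimize 8*z^2 + 6*z + (3.0/2)*(1.7707 - z - 0.7995)^2
FOC: (2*8 + 3.0)*z = -6 + 3.0*(1.7707 - 0.7995)
z^{k+1} = -0.1624
Step 3: u-update.
u^{k+1} = -0.7995 + 1.7707 + 0.1624 = 1.1337
Step 4: Primal residual = |1.7707 + 0.1624| = 1.9332


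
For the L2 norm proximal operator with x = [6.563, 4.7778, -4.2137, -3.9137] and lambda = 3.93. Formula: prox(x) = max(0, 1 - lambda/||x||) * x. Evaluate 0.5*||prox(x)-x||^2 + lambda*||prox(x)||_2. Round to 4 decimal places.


Step 1: Compute ||x||.
||x|| = 9.9485
Step 2: Compute scaling factor.
scale = max(0, 1 - 3.93/9.9485) = 0.605
Step 3: prox(x) = [3.9704, 2.8904, -2.5491, -2.3677]
||prox(x)|| = 6.0185
Step 4: Proximal objective.
0.5*||prox-x||^2 = 7.7225
lambda*||prox|| = 23.6527
Total = 31.3752


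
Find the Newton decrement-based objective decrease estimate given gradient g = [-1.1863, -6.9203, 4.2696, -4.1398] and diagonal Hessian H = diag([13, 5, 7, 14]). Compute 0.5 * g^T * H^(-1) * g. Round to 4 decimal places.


Step 1: H is diagonal, so H^(-1) * g = [-0.0913, -1.3841, 0.6099, -0.2957].
Step 2: g^T H^(-1) g = sum_i g_i^2 / H_ii
  = (-1.1863)^2/13 + (-6.9203)^2/5 + (4.2696)^2/7 + (-4.1398)^2/14
  = 0.1083 + 9.5781 + 2.6042 + 1.2241 = 13.5147
Step 3: Objective decrease = 0.5 * g^T H^(-1) g = 6.7574


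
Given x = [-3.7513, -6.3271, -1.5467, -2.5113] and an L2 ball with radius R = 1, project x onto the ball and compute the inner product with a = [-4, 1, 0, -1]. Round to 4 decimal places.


Step 1: Compute ||x|| (intermediates to 6 decimals).
||x|| = sqrt((-3.7513)^2 + (-6.3271)^2 + (-1.5467)^2 + (-2.5113)^2) = 7.924857
Step 2: Project.
Since ||x|| > R, scale = R/||x|| = 1/7.924857 = 0.126185, proj(x) = scale * x
proj(x) = [-0.473358, -0.798385, -0.19517, -0.316888]
Step 3: Dot product.
a^T * proj(x) = -4*(-0.473358) + 1*(-0.798385) + 0*(-0.19517) - 1*(-0.316888) = 1.4119


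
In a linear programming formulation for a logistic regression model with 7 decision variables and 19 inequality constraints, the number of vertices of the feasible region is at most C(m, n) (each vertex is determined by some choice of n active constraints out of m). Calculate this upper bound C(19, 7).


Each vertex corresponds to some choice of n active constraints out of m, so the number of vertices is at most C(m, n) = m! / (n!(m-n)!).
m = 19, n = 7
Numerator: 19 * 18 * 17 * 16 * 15 * 14 * 13
Denominator: 7! = 5040
C(19, 7) = 50388


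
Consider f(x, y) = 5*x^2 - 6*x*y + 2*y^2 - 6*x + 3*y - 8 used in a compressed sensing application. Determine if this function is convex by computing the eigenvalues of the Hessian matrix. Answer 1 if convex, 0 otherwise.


The Hessian of f(x,y) = 5*x^2 - 6*x*y + 2*y^2 - 6*x + 3*y - 8 is:
H = [[10, -6], [-6, 4]]
Trace = 10 + 4 = 14
Determinant = 10*4 - (-6)^2 = 4
Discriminant = (14)^2 - 4*4 = 180.0
Eigenvalues: lambda_1 = 0.2918, lambda_2 = 13.7082
The function is convex.

1


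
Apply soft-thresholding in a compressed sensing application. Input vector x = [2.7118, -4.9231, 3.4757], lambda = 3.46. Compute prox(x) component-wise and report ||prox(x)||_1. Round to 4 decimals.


Soft-thresholding with lambda = 3.46:
prox(2.7118) = sign(2.7118)*max(|2.7118| - 3.46, 0) = 0.0
prox(-4.9231) = sign(-4.9231)*max(|-4.9231| - 3.46, 0) = -1.4631
prox(3.4757) = sign(3.4757)*max(|3.4757| - 3.46, 0) = 0.0157
prox(x) = [0.0, -1.4631, 0.0157]
||prox(x)||_1 = 0.0 + 1.4631 + 0.0157 = 1.4788


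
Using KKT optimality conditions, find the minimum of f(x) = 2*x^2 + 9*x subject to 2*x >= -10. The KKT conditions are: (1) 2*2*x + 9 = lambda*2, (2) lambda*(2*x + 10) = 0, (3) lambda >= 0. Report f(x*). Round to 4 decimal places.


Step 1: Try lambda = 0 (constraint inactive).
Stationarity: 2*2*x + 9 = 0
x* = -9/(2*2) = -2.25
Check constraint: 2*-2.25 = -4.5 >= -10 -- satisfied.
Step 2: Compute optimal value.
f(x*) = 2*(-2.25)^2 + 9*(-2.25) = -10.125


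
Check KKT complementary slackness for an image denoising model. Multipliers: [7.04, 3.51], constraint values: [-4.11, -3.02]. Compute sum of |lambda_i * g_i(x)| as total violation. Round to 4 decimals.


KKT complementary slackness check:
lambda_1 * g_1 = 7.04 * -4.11 = -28.9344
lambda_2 * g_2 = 3.51 * -3.02 = -10.6002
Total violation = 28.9344 + 10.6002 = 39.5346


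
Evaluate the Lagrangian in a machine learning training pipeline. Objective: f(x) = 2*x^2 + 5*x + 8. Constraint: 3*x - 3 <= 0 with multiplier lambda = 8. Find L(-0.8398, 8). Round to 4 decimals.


Step 1: Evaluate f(x).
f(-0.8398) = 2*(-0.8398)^2 + 5*(-0.8398) + 8 = 5.2115
Step 2: Evaluate g(x).
g(-0.8398) = 3*-0.8398 - 3 = -5.5194
Step 3: Compute Lagrangian.
L = 5.2115 + 8*-5.5194 = -38.9437
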